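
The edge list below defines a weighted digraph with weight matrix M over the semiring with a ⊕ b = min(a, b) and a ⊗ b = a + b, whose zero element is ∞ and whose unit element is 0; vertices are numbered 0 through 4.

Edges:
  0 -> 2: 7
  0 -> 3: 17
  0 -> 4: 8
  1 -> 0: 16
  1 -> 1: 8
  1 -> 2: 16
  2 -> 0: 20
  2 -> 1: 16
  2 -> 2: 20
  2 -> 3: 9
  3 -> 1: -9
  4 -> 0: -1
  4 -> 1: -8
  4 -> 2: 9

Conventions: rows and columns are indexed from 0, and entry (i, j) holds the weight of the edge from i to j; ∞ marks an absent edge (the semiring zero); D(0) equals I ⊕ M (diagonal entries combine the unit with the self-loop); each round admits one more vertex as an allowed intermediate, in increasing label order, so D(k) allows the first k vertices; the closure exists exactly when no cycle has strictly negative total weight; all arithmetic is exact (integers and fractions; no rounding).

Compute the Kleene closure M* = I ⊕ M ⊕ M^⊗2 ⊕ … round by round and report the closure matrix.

D(0):
  [0, ∞, 7, 17, 8]
  [16, 0, 16, ∞, ∞]
  [20, 16, 0, 9, ∞]
  [∞, -9, ∞, 0, ∞]
  [-1, -8, 9, ∞, 0]
D(1):
  [0, ∞, 7, 17, 8]
  [16, 0, 16, 33, 24]
  [20, 16, 0, 9, 28]
  [∞, -9, ∞, 0, ∞]
  [-1, -8, 6, 16, 0]
D(2):
  [0, ∞, 7, 17, 8]
  [16, 0, 16, 33, 24]
  [20, 16, 0, 9, 28]
  [7, -9, 7, 0, 15]
  [-1, -8, 6, 16, 0]
D(3):
  [0, 23, 7, 16, 8]
  [16, 0, 16, 25, 24]
  [20, 16, 0, 9, 28]
  [7, -9, 7, 0, 15]
  [-1, -8, 6, 15, 0]
D(4):
  [0, 7, 7, 16, 8]
  [16, 0, 16, 25, 24]
  [16, 0, 0, 9, 24]
  [7, -9, 7, 0, 15]
  [-1, -8, 6, 15, 0]
D(5):
  [0, 0, 7, 16, 8]
  [16, 0, 16, 25, 24]
  [16, 0, 0, 9, 24]
  [7, -9, 7, 0, 15]
  [-1, -8, 6, 15, 0]
Answer: M* = [[0, 0, 7, 16, 8], [16, 0, 16, 25, 24], [16, 0, 0, 9, 24], [7, -9, 7, 0, 15], [-1, -8, 6, 15, 0]]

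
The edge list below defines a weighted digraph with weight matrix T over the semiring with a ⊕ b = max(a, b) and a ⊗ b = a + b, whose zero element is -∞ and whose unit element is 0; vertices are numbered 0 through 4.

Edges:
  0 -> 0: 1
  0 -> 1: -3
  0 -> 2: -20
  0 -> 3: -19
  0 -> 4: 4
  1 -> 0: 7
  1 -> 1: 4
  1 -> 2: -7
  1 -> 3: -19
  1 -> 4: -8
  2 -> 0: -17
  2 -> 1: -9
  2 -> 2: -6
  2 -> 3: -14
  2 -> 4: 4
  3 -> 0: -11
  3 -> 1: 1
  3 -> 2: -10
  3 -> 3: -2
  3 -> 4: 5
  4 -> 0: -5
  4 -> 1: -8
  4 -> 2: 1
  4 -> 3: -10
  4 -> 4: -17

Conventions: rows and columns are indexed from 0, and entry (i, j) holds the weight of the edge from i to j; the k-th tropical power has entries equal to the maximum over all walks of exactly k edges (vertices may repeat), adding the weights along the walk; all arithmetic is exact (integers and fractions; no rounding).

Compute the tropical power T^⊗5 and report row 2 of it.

T^⊗2:
  [4, 1, 5, -6, 5]
  [11, 8, -3, -12, 11]
  [-1, -4, 5, -6, -2]
  [8, 5, 6, -4, 3]
  [-1, -4, -5, -12, 5]
T^⊗3:
  [8, 5, 6, -5, 9]
  [15, 12, 12, 1, 15]
  [3, 0, -1, -8, 9]
  [12, 9, 4, -6, 12]
  [3, 0, 6, -5, 3]
T^⊗4:
  [12, 9, 10, -1, 12]
  [19, 16, 16, 5, 19]
  [7, 4, 10, -1, 7]
  [16, 13, 13, 2, 16]
  [7, 4, 4, -7, 10]
T^⊗5:
  [16, 13, 13, 2, 16]
  [23, 20, 20, 9, 23]
  [11, 8, 8, -3, 14]
  [20, 17, 17, 6, 20]
  [11, 8, 11, 0, 11]
Answer: row 2 of T^⊗5 = [11, 8, 8, -3, 14]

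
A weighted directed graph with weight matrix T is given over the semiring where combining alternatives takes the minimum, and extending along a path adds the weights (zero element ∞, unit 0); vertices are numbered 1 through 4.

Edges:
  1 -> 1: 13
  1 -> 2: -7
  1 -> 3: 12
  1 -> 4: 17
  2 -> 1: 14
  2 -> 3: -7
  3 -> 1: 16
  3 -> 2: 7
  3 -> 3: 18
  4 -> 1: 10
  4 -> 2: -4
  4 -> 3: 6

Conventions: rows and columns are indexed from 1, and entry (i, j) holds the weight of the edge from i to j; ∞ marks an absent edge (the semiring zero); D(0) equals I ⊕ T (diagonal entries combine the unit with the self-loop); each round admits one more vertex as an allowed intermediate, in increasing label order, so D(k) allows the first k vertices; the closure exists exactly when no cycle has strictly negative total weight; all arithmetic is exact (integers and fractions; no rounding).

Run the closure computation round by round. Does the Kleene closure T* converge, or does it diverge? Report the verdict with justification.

D(0):
  [0, -7, 12, 17]
  [14, 0, -7, ∞]
  [16, 7, 0, ∞]
  [10, -4, 6, 0]
D(1):
  [0, -7, 12, 17]
  [14, 0, -7, 31]
  [16, 7, 0, 33]
  [10, -4, 6, 0]
D(2):
  [0, -7, -14, 17]
  [14, 0, -7, 31]
  [16, 7, 0, 33]
  [10, -4, -11, 0]
D(3):
  [0, -7, -14, 17]
  [9, 0, -7, 26]
  [16, 7, 0, 33]
  [5, -4, -11, 0]
D(4):
  [0, -7, -14, 17]
  [9, 0, -7, 26]
  [16, 7, 0, 33]
  [5, -4, -11, 0]
Key observation: every diagonal entry stays at the unit through all rounds, so no improving cycle exists.
Answer: CONVERGES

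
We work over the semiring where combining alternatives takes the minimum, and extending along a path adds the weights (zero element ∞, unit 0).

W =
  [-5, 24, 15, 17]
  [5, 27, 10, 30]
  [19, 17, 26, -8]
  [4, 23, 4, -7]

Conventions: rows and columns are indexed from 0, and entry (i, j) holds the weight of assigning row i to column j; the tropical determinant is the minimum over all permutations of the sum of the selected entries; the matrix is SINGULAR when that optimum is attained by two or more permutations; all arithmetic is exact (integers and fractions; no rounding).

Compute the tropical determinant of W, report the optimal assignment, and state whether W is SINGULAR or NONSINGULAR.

σ = (0, 1, 2, 3): (-5) + 27 + 26 + (-7) = 41
σ = (0, 1, 3, 2): (-5) + 27 + (-8) + 4 = 18
σ = (0, 2, 1, 3): (-5) + 10 + 17 + (-7) = 15
σ = (0, 2, 3, 1): (-5) + 10 + (-8) + 23 = 20
σ = (0, 3, 1, 2): (-5) + 30 + 17 + 4 = 46
σ = (0, 3, 2, 1): (-5) + 30 + 26 + 23 = 74
σ = (1, 0, 2, 3): 24 + 5 + 26 + (-7) = 48
σ = (1, 0, 3, 2): 24 + 5 + (-8) + 4 = 25
σ = (1, 2, 0, 3): 24 + 10 + 19 + (-7) = 46
σ = (1, 2, 3, 0): 24 + 10 + (-8) + 4 = 30
σ = (1, 3, 0, 2): 24 + 30 + 19 + 4 = 77
σ = (1, 3, 2, 0): 24 + 30 + 26 + 4 = 84
σ = (2, 0, 1, 3): 15 + 5 + 17 + (-7) = 30
σ = (2, 0, 3, 1): 15 + 5 + (-8) + 23 = 35
σ = (2, 1, 0, 3): 15 + 27 + 19 + (-7) = 54
σ = (2, 1, 3, 0): 15 + 27 + (-8) + 4 = 38
σ = (2, 3, 0, 1): 15 + 30 + 19 + 23 = 87
σ = (2, 3, 1, 0): 15 + 30 + 17 + 4 = 66
σ = (3, 0, 1, 2): 17 + 5 + 17 + 4 = 43
σ = (3, 0, 2, 1): 17 + 5 + 26 + 23 = 71
σ = (3, 1, 0, 2): 17 + 27 + 19 + 4 = 67
σ = (3, 1, 2, 0): 17 + 27 + 26 + 4 = 74
σ = (3, 2, 0, 1): 17 + 10 + 19 + 23 = 69
σ = (3, 2, 1, 0): 17 + 10 + 17 + 4 = 48
Optimal value attained by: σ = (0, 2, 1, 3).
Answer: det⊕(W) = 15; verdict: NONSINGULAR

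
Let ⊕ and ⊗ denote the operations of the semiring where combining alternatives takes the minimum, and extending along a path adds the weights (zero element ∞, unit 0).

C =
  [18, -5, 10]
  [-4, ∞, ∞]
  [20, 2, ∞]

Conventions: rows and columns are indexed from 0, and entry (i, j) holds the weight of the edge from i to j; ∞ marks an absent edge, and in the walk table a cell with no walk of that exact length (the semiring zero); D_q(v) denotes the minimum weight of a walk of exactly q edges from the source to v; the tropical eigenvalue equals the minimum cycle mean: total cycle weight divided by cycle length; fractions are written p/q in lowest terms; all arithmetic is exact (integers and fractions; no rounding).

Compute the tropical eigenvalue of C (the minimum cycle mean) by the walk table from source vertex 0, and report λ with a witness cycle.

q=0: [0, ∞, ∞]
q=1: [18, -5, 10]
q=2: [-9, 12, 28]
q=3: [8, -14, 1]
Optimal cycle mean attained by: cycle 0->1->0, total (-5) + (-4), length 2.
Answer: λ = -9/2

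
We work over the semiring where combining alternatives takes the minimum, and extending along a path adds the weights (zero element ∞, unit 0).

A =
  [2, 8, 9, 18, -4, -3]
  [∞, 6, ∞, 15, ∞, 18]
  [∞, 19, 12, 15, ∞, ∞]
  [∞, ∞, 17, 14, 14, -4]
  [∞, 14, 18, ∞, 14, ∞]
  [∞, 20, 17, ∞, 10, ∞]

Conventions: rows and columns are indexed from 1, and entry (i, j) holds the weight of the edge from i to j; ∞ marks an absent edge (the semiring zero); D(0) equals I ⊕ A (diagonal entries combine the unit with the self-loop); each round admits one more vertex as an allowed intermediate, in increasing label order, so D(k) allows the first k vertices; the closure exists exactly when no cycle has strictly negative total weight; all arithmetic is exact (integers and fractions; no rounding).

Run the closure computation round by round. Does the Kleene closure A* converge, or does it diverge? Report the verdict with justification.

D(0):
  [0, 8, 9, 18, -4, -3]
  [∞, 0, ∞, 15, ∞, 18]
  [∞, 19, 0, 15, ∞, ∞]
  [∞, ∞, 17, 0, 14, -4]
  [∞, 14, 18, ∞, 0, ∞]
  [∞, 20, 17, ∞, 10, 0]
D(1):
  [0, 8, 9, 18, -4, -3]
  [∞, 0, ∞, 15, ∞, 18]
  [∞, 19, 0, 15, ∞, ∞]
  [∞, ∞, 17, 0, 14, -4]
  [∞, 14, 18, ∞, 0, ∞]
  [∞, 20, 17, ∞, 10, 0]
D(2):
  [0, 8, 9, 18, -4, -3]
  [∞, 0, ∞, 15, ∞, 18]
  [∞, 19, 0, 15, ∞, 37]
  [∞, ∞, 17, 0, 14, -4]
  [∞, 14, 18, 29, 0, 32]
  [∞, 20, 17, 35, 10, 0]
D(3):
  [0, 8, 9, 18, -4, -3]
  [∞, 0, ∞, 15, ∞, 18]
  [∞, 19, 0, 15, ∞, 37]
  [∞, 36, 17, 0, 14, -4]
  [∞, 14, 18, 29, 0, 32]
  [∞, 20, 17, 32, 10, 0]
D(4):
  [0, 8, 9, 18, -4, -3]
  [∞, 0, 32, 15, 29, 11]
  [∞, 19, 0, 15, 29, 11]
  [∞, 36, 17, 0, 14, -4]
  [∞, 14, 18, 29, 0, 25]
  [∞, 20, 17, 32, 10, 0]
D(5):
  [0, 8, 9, 18, -4, -3]
  [∞, 0, 32, 15, 29, 11]
  [∞, 19, 0, 15, 29, 11]
  [∞, 28, 17, 0, 14, -4]
  [∞, 14, 18, 29, 0, 25]
  [∞, 20, 17, 32, 10, 0]
D(6):
  [0, 8, 9, 18, -4, -3]
  [∞, 0, 28, 15, 21, 11]
  [∞, 19, 0, 15, 21, 11]
  [∞, 16, 13, 0, 6, -4]
  [∞, 14, 18, 29, 0, 25]
  [∞, 20, 17, 32, 10, 0]
Key observation: every diagonal entry stays at the unit through all rounds, so no improving cycle exists.
Answer: CONVERGES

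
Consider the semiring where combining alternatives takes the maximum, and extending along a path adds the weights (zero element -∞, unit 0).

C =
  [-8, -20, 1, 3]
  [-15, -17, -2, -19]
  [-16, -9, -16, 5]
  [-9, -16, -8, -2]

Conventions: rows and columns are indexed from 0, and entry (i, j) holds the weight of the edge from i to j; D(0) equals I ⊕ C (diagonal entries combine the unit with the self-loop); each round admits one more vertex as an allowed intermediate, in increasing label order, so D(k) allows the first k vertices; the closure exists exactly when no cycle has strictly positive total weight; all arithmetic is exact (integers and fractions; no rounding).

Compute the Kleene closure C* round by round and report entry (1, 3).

D(0):
  [0, -20, 1, 3]
  [-15, 0, -2, -19]
  [-16, -9, 0, 5]
  [-9, -16, -8, 0]
D(1):
  [0, -20, 1, 3]
  [-15, 0, -2, -12]
  [-16, -9, 0, 5]
  [-9, -16, -8, 0]
D(2):
  [0, -20, 1, 3]
  [-15, 0, -2, -12]
  [-16, -9, 0, 5]
  [-9, -16, -8, 0]
D(3):
  [0, -8, 1, 6]
  [-15, 0, -2, 3]
  [-16, -9, 0, 5]
  [-9, -16, -8, 0]
D(4):
  [0, -8, 1, 6]
  [-6, 0, -2, 3]
  [-4, -9, 0, 5]
  [-9, -16, -8, 0]
Answer: C*[1][3] = 3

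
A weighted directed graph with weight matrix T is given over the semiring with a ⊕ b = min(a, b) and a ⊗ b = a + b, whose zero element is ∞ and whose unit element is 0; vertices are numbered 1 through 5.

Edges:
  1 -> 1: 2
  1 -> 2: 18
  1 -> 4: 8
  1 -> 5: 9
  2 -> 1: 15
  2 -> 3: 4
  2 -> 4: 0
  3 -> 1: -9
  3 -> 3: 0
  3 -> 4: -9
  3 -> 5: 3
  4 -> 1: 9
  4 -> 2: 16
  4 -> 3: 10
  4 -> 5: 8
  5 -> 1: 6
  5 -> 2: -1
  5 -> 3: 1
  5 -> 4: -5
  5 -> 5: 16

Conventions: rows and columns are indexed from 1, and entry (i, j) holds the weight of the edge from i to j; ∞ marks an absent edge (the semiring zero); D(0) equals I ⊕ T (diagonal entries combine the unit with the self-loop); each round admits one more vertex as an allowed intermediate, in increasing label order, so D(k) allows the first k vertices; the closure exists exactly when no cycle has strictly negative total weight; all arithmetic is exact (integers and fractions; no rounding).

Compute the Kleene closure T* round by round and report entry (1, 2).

D(0):
  [0, 18, ∞, 8, 9]
  [15, 0, 4, 0, ∞]
  [-9, ∞, 0, -9, 3]
  [9, 16, 10, 0, 8]
  [6, -1, 1, -5, 0]
D(1):
  [0, 18, ∞, 8, 9]
  [15, 0, 4, 0, 24]
  [-9, 9, 0, -9, 0]
  [9, 16, 10, 0, 8]
  [6, -1, 1, -5, 0]
D(2):
  [0, 18, 22, 8, 9]
  [15, 0, 4, 0, 24]
  [-9, 9, 0, -9, 0]
  [9, 16, 10, 0, 8]
  [6, -1, 1, -5, 0]
D(3):
  [0, 18, 22, 8, 9]
  [-5, 0, 4, -5, 4]
  [-9, 9, 0, -9, 0]
  [1, 16, 10, 0, 8]
  [-8, -1, 1, -8, 0]
D(4):
  [0, 18, 18, 8, 9]
  [-5, 0, 4, -5, 3]
  [-9, 7, 0, -9, -1]
  [1, 16, 10, 0, 8]
  [-8, -1, 1, -8, 0]
D(5):
  [0, 8, 10, 1, 9]
  [-5, 0, 4, -5, 3]
  [-9, -2, 0, -9, -1]
  [0, 7, 9, 0, 8]
  [-8, -1, 1, -8, 0]
Answer: T*[1][2] = 8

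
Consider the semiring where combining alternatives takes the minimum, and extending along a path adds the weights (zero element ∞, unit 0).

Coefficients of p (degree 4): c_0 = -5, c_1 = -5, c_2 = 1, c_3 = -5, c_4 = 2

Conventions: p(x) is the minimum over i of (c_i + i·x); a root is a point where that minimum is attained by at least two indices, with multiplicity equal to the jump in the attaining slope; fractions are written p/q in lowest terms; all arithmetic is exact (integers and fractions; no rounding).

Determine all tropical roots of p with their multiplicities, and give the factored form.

hull edge (i=0, c=-5) to (i=3, c=-5): slope 0, span 3
hull edge (i=3, c=-5) to (i=4, c=2): slope 7, span 1
Factored form: p(x) = 2 ⊗ (x ⊕ (-7)) ⊗ (x ⊕ 0) ⊗ (x ⊕ 0) ⊗ (x ⊕ 0)
Answer: roots = -7 (mult 1), 0 (mult 3)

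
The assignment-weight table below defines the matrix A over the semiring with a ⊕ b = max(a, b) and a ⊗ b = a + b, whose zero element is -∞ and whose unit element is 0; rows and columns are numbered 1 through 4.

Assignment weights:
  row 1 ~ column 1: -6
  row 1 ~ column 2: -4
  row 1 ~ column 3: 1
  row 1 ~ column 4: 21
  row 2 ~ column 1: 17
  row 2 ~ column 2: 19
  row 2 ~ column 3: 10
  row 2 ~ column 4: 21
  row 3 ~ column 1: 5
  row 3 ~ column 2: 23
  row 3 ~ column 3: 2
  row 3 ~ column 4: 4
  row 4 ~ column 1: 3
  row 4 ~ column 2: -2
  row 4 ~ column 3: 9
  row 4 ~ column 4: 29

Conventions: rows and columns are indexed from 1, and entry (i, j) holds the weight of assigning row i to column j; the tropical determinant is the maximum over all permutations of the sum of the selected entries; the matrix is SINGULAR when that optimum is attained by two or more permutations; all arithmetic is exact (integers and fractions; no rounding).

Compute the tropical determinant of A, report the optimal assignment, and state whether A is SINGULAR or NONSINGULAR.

σ = (1, 2, 3, 4): (-6) + 19 + 2 + 29 = 44
σ = (1, 2, 4, 3): (-6) + 19 + 4 + 9 = 26
σ = (1, 3, 2, 4): (-6) + 10 + 23 + 29 = 56
σ = (1, 3, 4, 2): (-6) + 10 + 4 + (-2) = 6
σ = (1, 4, 2, 3): (-6) + 21 + 23 + 9 = 47
σ = (1, 4, 3, 2): (-6) + 21 + 2 + (-2) = 15
σ = (2, 1, 3, 4): (-4) + 17 + 2 + 29 = 44
σ = (2, 1, 4, 3): (-4) + 17 + 4 + 9 = 26
σ = (2, 3, 1, 4): (-4) + 10 + 5 + 29 = 40
σ = (2, 3, 4, 1): (-4) + 10 + 4 + 3 = 13
σ = (2, 4, 1, 3): (-4) + 21 + 5 + 9 = 31
σ = (2, 4, 3, 1): (-4) + 21 + 2 + 3 = 22
σ = (3, 1, 2, 4): 1 + 17 + 23 + 29 = 70
σ = (3, 1, 4, 2): 1 + 17 + 4 + (-2) = 20
σ = (3, 2, 1, 4): 1 + 19 + 5 + 29 = 54
σ = (3, 2, 4, 1): 1 + 19 + 4 + 3 = 27
σ = (3, 4, 1, 2): 1 + 21 + 5 + (-2) = 25
σ = (3, 4, 2, 1): 1 + 21 + 23 + 3 = 48
σ = (4, 1, 2, 3): 21 + 17 + 23 + 9 = 70
σ = (4, 1, 3, 2): 21 + 17 + 2 + (-2) = 38
σ = (4, 2, 1, 3): 21 + 19 + 5 + 9 = 54
σ = (4, 2, 3, 1): 21 + 19 + 2 + 3 = 45
σ = (4, 3, 1, 2): 21 + 10 + 5 + (-2) = 34
σ = (4, 3, 2, 1): 21 + 10 + 23 + 3 = 57
Optimal value attained by: σ = (3, 1, 2, 4).
Answer: det⊕(A) = 70; verdict: SINGULAR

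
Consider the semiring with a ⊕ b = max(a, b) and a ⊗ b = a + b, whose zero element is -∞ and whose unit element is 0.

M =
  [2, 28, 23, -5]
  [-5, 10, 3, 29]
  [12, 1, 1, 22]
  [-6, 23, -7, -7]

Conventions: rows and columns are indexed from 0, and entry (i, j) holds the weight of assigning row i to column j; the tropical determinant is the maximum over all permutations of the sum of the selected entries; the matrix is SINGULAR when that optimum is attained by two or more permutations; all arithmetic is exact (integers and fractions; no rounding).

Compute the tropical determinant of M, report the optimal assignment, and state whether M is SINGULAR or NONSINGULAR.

σ = (0, 1, 2, 3): 2 + 10 + 1 + (-7) = 6
σ = (0, 1, 3, 2): 2 + 10 + 22 + (-7) = 27
σ = (0, 2, 1, 3): 2 + 3 + 1 + (-7) = -1
σ = (0, 2, 3, 1): 2 + 3 + 22 + 23 = 50
σ = (0, 3, 1, 2): 2 + 29 + 1 + (-7) = 25
σ = (0, 3, 2, 1): 2 + 29 + 1 + 23 = 55
σ = (1, 0, 2, 3): 28 + (-5) + 1 + (-7) = 17
σ = (1, 0, 3, 2): 28 + (-5) + 22 + (-7) = 38
σ = (1, 2, 0, 3): 28 + 3 + 12 + (-7) = 36
σ = (1, 2, 3, 0): 28 + 3 + 22 + (-6) = 47
σ = (1, 3, 0, 2): 28 + 29 + 12 + (-7) = 62
σ = (1, 3, 2, 0): 28 + 29 + 1 + (-6) = 52
σ = (2, 0, 1, 3): 23 + (-5) + 1 + (-7) = 12
σ = (2, 0, 3, 1): 23 + (-5) + 22 + 23 = 63
σ = (2, 1, 0, 3): 23 + 10 + 12 + (-7) = 38
σ = (2, 1, 3, 0): 23 + 10 + 22 + (-6) = 49
σ = (2, 3, 0, 1): 23 + 29 + 12 + 23 = 87
σ = (2, 3, 1, 0): 23 + 29 + 1 + (-6) = 47
σ = (3, 0, 1, 2): (-5) + (-5) + 1 + (-7) = -16
σ = (3, 0, 2, 1): (-5) + (-5) + 1 + 23 = 14
σ = (3, 1, 0, 2): (-5) + 10 + 12 + (-7) = 10
σ = (3, 1, 2, 0): (-5) + 10 + 1 + (-6) = 0
σ = (3, 2, 0, 1): (-5) + 3 + 12 + 23 = 33
σ = (3, 2, 1, 0): (-5) + 3 + 1 + (-6) = -7
Optimal value attained by: σ = (2, 3, 0, 1).
Answer: det⊕(M) = 87; verdict: NONSINGULAR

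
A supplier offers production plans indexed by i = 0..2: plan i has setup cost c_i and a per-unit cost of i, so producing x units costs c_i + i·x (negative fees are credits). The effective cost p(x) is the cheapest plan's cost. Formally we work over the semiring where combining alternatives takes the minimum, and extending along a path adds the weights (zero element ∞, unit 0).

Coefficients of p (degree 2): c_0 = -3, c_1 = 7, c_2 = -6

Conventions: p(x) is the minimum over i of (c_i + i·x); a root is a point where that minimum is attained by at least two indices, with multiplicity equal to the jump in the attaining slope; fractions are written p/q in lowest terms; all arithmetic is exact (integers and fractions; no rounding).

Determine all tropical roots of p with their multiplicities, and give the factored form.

hull edge (i=0, c=-3) to (i=2, c=-6): slope -3/2, span 2
Factored form: p(x) = -6 ⊗ (x ⊕ 3/2) ⊗ (x ⊕ 3/2)
Answer: roots = 3/2 (mult 2)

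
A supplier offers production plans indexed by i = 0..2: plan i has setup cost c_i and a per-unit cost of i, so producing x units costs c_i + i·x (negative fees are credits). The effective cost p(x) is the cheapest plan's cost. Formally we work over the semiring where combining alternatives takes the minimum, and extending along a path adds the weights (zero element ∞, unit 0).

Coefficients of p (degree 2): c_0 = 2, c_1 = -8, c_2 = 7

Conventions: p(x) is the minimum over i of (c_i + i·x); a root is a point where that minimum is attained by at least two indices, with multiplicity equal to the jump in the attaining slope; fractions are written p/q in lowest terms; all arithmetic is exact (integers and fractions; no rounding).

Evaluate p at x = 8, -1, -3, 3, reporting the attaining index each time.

p(8) = min(2+0·8=2, -8+1·8=0, 7+2·8=23) = 0 (attained by i=1)
p(-1) = min(2+0·(-1)=2, -8+1·(-1)=-9, 7+2·(-1)=5) = -9 (attained by i=1)
p(-3) = min(2+0·(-3)=2, -8+1·(-3)=-11, 7+2·(-3)=1) = -11 (attained by i=1)
p(3) = min(2+0·3=2, -8+1·3=-5, 7+2·3=13) = -5 (attained by i=1)
Answer: p(8) = 0; p(-1) = -9; p(-3) = -11; p(3) = -5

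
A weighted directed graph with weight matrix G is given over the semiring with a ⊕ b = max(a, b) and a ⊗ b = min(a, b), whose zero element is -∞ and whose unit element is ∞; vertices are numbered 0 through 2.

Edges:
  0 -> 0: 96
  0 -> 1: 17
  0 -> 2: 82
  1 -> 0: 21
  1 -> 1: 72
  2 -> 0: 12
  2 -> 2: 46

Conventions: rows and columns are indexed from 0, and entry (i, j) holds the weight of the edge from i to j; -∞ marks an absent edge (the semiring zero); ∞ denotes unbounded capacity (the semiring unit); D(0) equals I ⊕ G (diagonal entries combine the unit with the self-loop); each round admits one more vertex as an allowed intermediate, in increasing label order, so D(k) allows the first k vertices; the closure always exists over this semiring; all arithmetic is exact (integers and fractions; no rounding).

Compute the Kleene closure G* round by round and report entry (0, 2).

D(0):
  [∞, 17, 82]
  [21, ∞, -∞]
  [12, -∞, ∞]
D(1):
  [∞, 17, 82]
  [21, ∞, 21]
  [12, 12, ∞]
D(2):
  [∞, 17, 82]
  [21, ∞, 21]
  [12, 12, ∞]
D(3):
  [∞, 17, 82]
  [21, ∞, 21]
  [12, 12, ∞]
Answer: G*[0][2] = 82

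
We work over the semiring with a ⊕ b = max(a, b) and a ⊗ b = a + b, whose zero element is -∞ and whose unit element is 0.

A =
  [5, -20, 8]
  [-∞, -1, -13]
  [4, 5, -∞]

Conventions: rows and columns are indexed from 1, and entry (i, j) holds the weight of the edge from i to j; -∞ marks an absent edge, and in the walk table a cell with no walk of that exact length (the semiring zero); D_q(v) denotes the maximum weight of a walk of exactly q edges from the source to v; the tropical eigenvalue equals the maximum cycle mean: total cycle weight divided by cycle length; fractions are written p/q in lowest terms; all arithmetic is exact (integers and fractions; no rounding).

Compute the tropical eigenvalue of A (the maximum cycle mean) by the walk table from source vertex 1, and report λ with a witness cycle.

q=0: [0, -∞, -∞]
q=1: [5, -20, 8]
q=2: [12, 13, 13]
q=3: [17, 18, 20]
Optimal cycle mean attained by: cycle 1->3->1, total 8 + 4, length 2.
Answer: λ = 6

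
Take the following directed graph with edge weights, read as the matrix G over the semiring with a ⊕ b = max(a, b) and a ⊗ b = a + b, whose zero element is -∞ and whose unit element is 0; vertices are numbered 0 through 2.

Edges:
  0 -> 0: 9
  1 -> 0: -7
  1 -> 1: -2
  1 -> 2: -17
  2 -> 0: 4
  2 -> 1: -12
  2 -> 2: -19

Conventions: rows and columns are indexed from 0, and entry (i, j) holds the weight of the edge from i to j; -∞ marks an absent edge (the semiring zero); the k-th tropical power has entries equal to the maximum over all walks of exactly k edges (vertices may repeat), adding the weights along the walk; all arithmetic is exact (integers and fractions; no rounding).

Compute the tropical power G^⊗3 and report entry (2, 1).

G^⊗2:
  [18, -∞, -∞]
  [2, -4, -19]
  [13, -14, -29]
G^⊗3:
  [27, -∞, -∞]
  [11, -6, -21]
  [22, -16, -31]
Key observation: the optimum is the walk 2->1->1->1, with weight (-12) + (-2) + (-2) = -16.
Optimal value attained by: walk 2->1->1->1.
Answer: (G^⊗3)[2][1] = -16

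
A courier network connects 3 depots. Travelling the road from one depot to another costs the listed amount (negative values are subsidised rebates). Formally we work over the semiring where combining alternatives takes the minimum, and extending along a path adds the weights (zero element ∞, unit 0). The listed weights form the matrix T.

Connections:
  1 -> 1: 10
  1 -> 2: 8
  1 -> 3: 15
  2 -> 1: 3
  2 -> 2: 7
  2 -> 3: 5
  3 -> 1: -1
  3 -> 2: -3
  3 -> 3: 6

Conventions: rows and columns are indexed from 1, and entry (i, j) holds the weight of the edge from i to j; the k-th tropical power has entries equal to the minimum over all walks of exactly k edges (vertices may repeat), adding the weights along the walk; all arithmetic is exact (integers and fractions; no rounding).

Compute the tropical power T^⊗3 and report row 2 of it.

T^⊗2:
  [11, 12, 13]
  [4, 2, 11]
  [0, 3, 2]
T^⊗3:
  [12, 10, 17]
  [5, 8, 7]
  [1, -1, 8]
Answer: row 2 of T^⊗3 = [5, 8, 7]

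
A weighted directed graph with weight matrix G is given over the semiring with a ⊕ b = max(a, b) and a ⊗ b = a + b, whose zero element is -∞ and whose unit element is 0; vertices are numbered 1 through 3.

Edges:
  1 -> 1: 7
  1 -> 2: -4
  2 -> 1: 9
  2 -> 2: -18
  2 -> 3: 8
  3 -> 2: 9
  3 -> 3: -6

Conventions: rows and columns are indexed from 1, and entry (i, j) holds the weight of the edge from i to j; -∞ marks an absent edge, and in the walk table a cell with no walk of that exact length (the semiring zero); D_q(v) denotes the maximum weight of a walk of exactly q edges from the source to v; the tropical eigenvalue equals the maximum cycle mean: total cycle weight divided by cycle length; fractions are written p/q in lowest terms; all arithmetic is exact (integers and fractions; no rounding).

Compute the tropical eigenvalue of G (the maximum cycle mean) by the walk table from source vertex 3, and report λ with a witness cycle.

q=0: [-∞, -∞, 0]
q=1: [-∞, 9, -6]
q=2: [18, 3, 17]
q=3: [25, 26, 11]
Optimal cycle mean attained by: cycle 2->3->2, total 8 + 9, length 2.
Answer: λ = 17/2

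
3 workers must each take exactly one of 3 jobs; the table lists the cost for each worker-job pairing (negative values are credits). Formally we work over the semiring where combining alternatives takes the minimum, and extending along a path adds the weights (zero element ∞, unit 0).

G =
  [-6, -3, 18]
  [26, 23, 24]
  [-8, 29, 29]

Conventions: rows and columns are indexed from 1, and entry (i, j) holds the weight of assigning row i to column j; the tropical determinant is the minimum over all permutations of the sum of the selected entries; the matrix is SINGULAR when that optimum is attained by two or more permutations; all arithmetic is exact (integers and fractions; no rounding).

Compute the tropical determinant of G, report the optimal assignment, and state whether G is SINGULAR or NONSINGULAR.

σ = (1, 2, 3): (-6) + 23 + 29 = 46
σ = (1, 3, 2): (-6) + 24 + 29 = 47
σ = (2, 1, 3): (-3) + 26 + 29 = 52
σ = (2, 3, 1): (-3) + 24 + (-8) = 13
σ = (3, 1, 2): 18 + 26 + 29 = 73
σ = (3, 2, 1): 18 + 23 + (-8) = 33
Optimal value attained by: σ = (2, 3, 1).
Answer: det⊕(G) = 13; verdict: NONSINGULAR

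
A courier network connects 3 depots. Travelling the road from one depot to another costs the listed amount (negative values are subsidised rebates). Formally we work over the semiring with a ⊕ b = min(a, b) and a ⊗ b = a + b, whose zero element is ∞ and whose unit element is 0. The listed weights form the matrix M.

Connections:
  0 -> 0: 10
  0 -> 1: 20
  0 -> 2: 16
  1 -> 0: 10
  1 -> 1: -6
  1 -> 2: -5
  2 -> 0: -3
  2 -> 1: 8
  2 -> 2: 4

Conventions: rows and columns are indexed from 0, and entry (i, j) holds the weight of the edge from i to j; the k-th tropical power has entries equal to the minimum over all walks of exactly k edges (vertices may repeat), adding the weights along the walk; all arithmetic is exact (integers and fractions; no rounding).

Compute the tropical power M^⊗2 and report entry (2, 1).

M^⊗2:
  [13, 14, 15]
  [-8, -12, -11]
  [1, 2, 3]
Key observation: the optimum is the walk 2->1->1, with weight 8 + (-6) = 2.
Optimal value attained by: walk 2->1->1.
Answer: (M^⊗2)[2][1] = 2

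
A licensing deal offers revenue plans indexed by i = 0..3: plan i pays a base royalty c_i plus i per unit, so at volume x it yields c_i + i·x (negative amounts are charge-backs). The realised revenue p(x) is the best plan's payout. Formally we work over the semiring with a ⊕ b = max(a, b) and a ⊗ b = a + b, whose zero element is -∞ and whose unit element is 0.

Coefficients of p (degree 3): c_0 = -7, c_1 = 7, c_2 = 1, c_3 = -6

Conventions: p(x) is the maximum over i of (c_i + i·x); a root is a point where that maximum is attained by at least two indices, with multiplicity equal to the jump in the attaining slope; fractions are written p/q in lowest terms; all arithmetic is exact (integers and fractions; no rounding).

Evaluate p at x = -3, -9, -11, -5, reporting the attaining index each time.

p(-3) = max(-7+0·(-3)=-7, 7+1·(-3)=4, 1+2·(-3)=-5, -6+3·(-3)=-15) = 4 (attained by i=1)
p(-9) = max(-7+0·(-9)=-7, 7+1·(-9)=-2, 1+2·(-9)=-17, -6+3·(-9)=-33) = -2 (attained by i=1)
p(-11) = max(-7+0·(-11)=-7, 7+1·(-11)=-4, 1+2·(-11)=-21, -6+3·(-11)=-39) = -4 (attained by i=1)
p(-5) = max(-7+0·(-5)=-7, 7+1·(-5)=2, 1+2·(-5)=-9, -6+3·(-5)=-21) = 2 (attained by i=1)
Answer: p(-3) = 4; p(-9) = -2; p(-11) = -4; p(-5) = 2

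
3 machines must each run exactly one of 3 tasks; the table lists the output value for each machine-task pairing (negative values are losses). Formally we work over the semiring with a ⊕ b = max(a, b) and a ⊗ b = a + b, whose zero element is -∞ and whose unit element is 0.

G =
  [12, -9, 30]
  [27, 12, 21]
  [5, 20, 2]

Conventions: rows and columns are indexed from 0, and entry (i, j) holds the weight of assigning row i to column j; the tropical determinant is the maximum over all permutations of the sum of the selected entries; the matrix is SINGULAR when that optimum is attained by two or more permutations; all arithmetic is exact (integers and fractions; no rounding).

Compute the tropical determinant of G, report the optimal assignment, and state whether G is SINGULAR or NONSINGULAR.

σ = (0, 1, 2): 12 + 12 + 2 = 26
σ = (0, 2, 1): 12 + 21 + 20 = 53
σ = (1, 0, 2): (-9) + 27 + 2 = 20
σ = (1, 2, 0): (-9) + 21 + 5 = 17
σ = (2, 0, 1): 30 + 27 + 20 = 77
σ = (2, 1, 0): 30 + 12 + 5 = 47
Optimal value attained by: σ = (2, 0, 1).
Answer: det⊕(G) = 77; verdict: NONSINGULAR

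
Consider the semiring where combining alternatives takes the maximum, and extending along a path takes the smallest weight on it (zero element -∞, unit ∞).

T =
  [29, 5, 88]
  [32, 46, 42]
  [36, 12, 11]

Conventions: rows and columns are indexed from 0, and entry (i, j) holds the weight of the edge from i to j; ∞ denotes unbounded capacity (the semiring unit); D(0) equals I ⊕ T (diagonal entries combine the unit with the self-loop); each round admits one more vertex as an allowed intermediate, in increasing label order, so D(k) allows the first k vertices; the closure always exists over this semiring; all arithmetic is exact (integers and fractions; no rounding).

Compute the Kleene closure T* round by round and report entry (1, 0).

D(0):
  [∞, 5, 88]
  [32, ∞, 42]
  [36, 12, ∞]
D(1):
  [∞, 5, 88]
  [32, ∞, 42]
  [36, 12, ∞]
D(2):
  [∞, 5, 88]
  [32, ∞, 42]
  [36, 12, ∞]
D(3):
  [∞, 12, 88]
  [36, ∞, 42]
  [36, 12, ∞]
Answer: T*[1][0] = 36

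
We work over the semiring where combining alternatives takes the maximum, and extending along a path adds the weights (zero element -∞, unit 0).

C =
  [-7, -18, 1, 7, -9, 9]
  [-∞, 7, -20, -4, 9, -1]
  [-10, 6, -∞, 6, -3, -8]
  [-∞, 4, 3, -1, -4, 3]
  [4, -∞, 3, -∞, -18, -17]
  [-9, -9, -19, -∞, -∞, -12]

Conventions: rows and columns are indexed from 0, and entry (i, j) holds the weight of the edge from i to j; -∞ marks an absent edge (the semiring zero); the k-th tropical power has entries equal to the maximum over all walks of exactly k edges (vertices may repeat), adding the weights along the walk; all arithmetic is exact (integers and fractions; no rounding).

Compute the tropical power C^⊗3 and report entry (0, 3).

C^⊗2:
  [0, 11, 10, 7, 3, 10]
  [13, 14, 12, 3, 16, 6]
  [1, 13, 9, 5, 15, 9]
  [0, 11, 2, 9, 13, 3]
  [-3, 9, 5, 11, 0, 13]
  [-16, -2, -8, -2, 0, 0]
C^⊗3:
  [7, 18, 10, 16, 20, 10]
  [20, 21, 19, 20, 23, 22]
  [19, 20, 18, 15, 22, 12]
  [17, 18, 16, 8, 20, 12]
  [4, 16, 14, 11, 18, 14]
  [4, 5, 3, -2, 7, 1]
Key observation: the optimum is the walk 0->3->2->3, with weight 7 + 3 + 6 = 16.
Optimal value attained by: walk 0->3->2->3.
Answer: (C^⊗3)[0][3] = 16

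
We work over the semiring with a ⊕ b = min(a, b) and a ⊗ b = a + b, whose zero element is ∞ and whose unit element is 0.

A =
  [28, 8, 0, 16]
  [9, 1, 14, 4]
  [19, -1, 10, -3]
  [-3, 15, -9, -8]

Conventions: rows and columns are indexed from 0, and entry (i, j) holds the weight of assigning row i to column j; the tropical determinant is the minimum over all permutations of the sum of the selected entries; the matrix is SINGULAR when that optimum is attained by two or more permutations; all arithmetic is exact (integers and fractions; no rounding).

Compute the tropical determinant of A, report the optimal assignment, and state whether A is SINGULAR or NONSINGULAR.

σ = (0, 1, 2, 3): 28 + 1 + 10 + (-8) = 31
σ = (0, 1, 3, 2): 28 + 1 + (-3) + (-9) = 17
σ = (0, 2, 1, 3): 28 + 14 + (-1) + (-8) = 33
σ = (0, 2, 3, 1): 28 + 14 + (-3) + 15 = 54
σ = (0, 3, 1, 2): 28 + 4 + (-1) + (-9) = 22
σ = (0, 3, 2, 1): 28 + 4 + 10 + 15 = 57
σ = (1, 0, 2, 3): 8 + 9 + 10 + (-8) = 19
σ = (1, 0, 3, 2): 8 + 9 + (-3) + (-9) = 5
σ = (1, 2, 0, 3): 8 + 14 + 19 + (-8) = 33
σ = (1, 2, 3, 0): 8 + 14 + (-3) + (-3) = 16
σ = (1, 3, 0, 2): 8 + 4 + 19 + (-9) = 22
σ = (1, 3, 2, 0): 8 + 4 + 10 + (-3) = 19
σ = (2, 0, 1, 3): 0 + 9 + (-1) + (-8) = 0
σ = (2, 0, 3, 1): 0 + 9 + (-3) + 15 = 21
σ = (2, 1, 0, 3): 0 + 1 + 19 + (-8) = 12
σ = (2, 1, 3, 0): 0 + 1 + (-3) + (-3) = -5
σ = (2, 3, 0, 1): 0 + 4 + 19 + 15 = 38
σ = (2, 3, 1, 0): 0 + 4 + (-1) + (-3) = 0
σ = (3, 0, 1, 2): 16 + 9 + (-1) + (-9) = 15
σ = (3, 0, 2, 1): 16 + 9 + 10 + 15 = 50
σ = (3, 1, 0, 2): 16 + 1 + 19 + (-9) = 27
σ = (3, 1, 2, 0): 16 + 1 + 10 + (-3) = 24
σ = (3, 2, 0, 1): 16 + 14 + 19 + 15 = 64
σ = (3, 2, 1, 0): 16 + 14 + (-1) + (-3) = 26
Optimal value attained by: σ = (2, 1, 3, 0).
Answer: det⊕(A) = -5; verdict: NONSINGULAR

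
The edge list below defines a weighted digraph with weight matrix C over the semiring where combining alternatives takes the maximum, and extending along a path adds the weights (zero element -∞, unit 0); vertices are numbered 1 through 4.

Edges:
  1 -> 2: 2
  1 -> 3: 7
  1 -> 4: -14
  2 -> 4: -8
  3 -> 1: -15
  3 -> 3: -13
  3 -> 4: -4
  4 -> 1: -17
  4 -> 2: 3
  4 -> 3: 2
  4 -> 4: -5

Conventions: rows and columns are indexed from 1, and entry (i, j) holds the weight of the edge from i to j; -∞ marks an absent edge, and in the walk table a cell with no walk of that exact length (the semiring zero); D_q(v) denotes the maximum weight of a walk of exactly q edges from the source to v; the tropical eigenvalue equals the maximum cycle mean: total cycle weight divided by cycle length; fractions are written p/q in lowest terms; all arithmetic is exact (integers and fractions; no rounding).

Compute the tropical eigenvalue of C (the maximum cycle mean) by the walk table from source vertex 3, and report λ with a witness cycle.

q=0: [-∞, -∞, 0, -∞]
q=1: [-15, -∞, -13, -4]
q=2: [-21, -1, -2, -9]
q=3: [-17, -6, -7, -6]
q=4: [-22, -3, -4, -11]
Optimal cycle mean attained by: cycle 3->4->3, total (-4) + 2, length 2.
Answer: λ = -1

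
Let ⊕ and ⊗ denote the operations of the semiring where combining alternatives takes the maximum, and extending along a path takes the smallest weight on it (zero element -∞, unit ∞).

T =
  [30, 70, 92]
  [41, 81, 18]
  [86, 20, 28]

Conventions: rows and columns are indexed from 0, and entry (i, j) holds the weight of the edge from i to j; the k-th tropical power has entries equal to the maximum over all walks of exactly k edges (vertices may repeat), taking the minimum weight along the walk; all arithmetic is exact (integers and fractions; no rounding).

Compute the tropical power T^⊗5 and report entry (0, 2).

T^⊗2:
  [86, 70, 30]
  [41, 81, 41]
  [30, 70, 86]
T^⊗3:
  [41, 70, 86]
  [41, 81, 41]
  [86, 70, 30]
T^⊗4:
  [86, 70, 41]
  [41, 81, 41]
  [41, 70, 86]
T^⊗5:
  [41, 70, 86]
  [41, 81, 41]
  [86, 70, 41]
Key observation: the optimum is the walk 0->2->0->2->0->2, with weight 92 min 86 min 92 min 86 min 92 = 86.
Optimal value attained by: walk 0->2->0->2->0->2.
Answer: (T^⊗5)[0][2] = 86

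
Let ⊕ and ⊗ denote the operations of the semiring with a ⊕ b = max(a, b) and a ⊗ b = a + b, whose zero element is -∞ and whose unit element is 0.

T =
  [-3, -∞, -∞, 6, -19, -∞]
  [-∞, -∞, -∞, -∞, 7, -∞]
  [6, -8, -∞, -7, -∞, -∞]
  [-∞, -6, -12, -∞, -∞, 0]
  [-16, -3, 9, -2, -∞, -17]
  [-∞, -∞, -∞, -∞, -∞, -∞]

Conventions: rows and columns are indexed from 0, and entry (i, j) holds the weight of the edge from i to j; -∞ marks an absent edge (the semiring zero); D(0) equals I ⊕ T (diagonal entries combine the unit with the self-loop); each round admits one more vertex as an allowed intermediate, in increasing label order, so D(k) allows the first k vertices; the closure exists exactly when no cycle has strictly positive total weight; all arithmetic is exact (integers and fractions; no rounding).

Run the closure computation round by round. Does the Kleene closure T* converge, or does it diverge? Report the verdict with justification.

D(0):
  [0, -∞, -∞, 6, -19, -∞]
  [-∞, 0, -∞, -∞, 7, -∞]
  [6, -8, 0, -7, -∞, -∞]
  [-∞, -6, -12, 0, -∞, 0]
  [-16, -3, 9, -2, 0, -17]
  [-∞, -∞, -∞, -∞, -∞, 0]
D(1):
  [0, -∞, -∞, 6, -19, -∞]
  [-∞, 0, -∞, -∞, 7, -∞]
  [6, -8, 0, 12, -13, -∞]
  [-∞, -6, -12, 0, -∞, 0]
  [-16, -3, 9, -2, 0, -17]
  [-∞, -∞, -∞, -∞, -∞, 0]
Detection: at round 2, diagonal entry (4, 4) turns strictly positive.
Key observation: the cycle 4->1->4 has total weight (-3) + 7, which is strictly positive.
Answer: DIVERGES — positive cycle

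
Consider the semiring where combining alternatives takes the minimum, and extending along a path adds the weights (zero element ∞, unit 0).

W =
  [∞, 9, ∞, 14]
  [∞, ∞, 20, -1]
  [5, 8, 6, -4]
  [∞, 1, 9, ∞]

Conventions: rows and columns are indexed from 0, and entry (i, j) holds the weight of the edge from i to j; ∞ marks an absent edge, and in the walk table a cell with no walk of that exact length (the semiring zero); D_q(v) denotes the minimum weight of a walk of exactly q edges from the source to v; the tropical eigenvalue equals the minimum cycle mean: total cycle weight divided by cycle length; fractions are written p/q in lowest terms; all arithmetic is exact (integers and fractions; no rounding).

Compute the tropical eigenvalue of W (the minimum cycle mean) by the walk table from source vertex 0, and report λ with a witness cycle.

q=0: [0, ∞, ∞, ∞]
q=1: [∞, 9, ∞, 14]
q=2: [∞, 15, 23, 8]
q=3: [28, 9, 17, 14]
q=4: [22, 15, 23, 8]
Optimal cycle mean attained by: cycle 1->3->1, total (-1) + 1, length 2.
Answer: λ = 0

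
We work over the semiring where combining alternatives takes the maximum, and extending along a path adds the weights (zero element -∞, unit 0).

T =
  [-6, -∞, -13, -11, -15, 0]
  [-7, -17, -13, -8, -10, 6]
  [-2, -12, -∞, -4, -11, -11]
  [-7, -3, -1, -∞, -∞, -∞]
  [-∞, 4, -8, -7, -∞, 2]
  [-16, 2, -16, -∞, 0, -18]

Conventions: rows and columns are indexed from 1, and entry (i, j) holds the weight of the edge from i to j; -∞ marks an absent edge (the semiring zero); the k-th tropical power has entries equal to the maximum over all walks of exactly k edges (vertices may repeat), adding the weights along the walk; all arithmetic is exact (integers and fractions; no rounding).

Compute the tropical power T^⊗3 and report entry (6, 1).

T^⊗2:
  [-12, 2, -12, -17, 0, -6]
  [-10, 8, -9, -17, 6, -7]
  [-8, -7, -5, -13, -11, -2]
  [-3, -13, -16, -5, -12, 3]
  [-3, 4, -8, -4, 2, 10]
  [-5, 4, -8, -6, -8, 8]
T^⊗3:
  [-5, 4, -8, -6, -6, 8]
  [1, 10, -2, 0, -2, 14]
  [-7, 0, -14, -9, -2, -1]
  [-9, 5, -6, -14, 3, -3]
  [-3, 12, -5, -4, 10, 10]
  [-3, 10, -7, -4, 8, 10]
Key observation: the optimum is the walk 6->5->2->1, with weight 0 + 4 + (-7) = -3.
Optimal value attained by: walk 6->5->2->1.
Answer: (T^⊗3)[6][1] = -3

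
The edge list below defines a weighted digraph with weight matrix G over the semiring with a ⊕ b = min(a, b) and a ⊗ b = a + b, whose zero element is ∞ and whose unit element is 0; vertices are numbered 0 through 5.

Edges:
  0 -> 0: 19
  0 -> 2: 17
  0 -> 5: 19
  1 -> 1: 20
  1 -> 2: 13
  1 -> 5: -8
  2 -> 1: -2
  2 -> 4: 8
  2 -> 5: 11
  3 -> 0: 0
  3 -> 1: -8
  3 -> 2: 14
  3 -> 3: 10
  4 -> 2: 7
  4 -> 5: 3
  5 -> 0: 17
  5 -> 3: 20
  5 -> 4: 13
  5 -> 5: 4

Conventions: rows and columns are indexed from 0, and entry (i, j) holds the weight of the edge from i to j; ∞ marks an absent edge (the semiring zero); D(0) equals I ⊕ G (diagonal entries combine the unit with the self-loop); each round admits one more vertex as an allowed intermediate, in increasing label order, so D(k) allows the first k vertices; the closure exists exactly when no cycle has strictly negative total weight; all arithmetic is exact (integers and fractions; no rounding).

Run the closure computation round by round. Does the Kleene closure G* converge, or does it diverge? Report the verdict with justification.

D(0):
  [0, ∞, 17, ∞, ∞, 19]
  [∞, 0, 13, ∞, ∞, -8]
  [∞, -2, 0, ∞, 8, 11]
  [0, -8, 14, 0, ∞, ∞]
  [∞, ∞, 7, ∞, 0, 3]
  [17, ∞, ∞, 20, 13, 0]
D(1):
  [0, ∞, 17, ∞, ∞, 19]
  [∞, 0, 13, ∞, ∞, -8]
  [∞, -2, 0, ∞, 8, 11]
  [0, -8, 14, 0, ∞, 19]
  [∞, ∞, 7, ∞, 0, 3]
  [17, ∞, 34, 20, 13, 0]
D(2):
  [0, ∞, 17, ∞, ∞, 19]
  [∞, 0, 13, ∞, ∞, -8]
  [∞, -2, 0, ∞, 8, -10]
  [0, -8, 5, 0, ∞, -16]
  [∞, ∞, 7, ∞, 0, 3]
  [17, ∞, 34, 20, 13, 0]
D(3):
  [0, 15, 17, ∞, 25, 7]
  [∞, 0, 13, ∞, 21, -8]
  [∞, -2, 0, ∞, 8, -10]
  [0, -8, 5, 0, 13, -16]
  [∞, 5, 7, ∞, 0, -3]
  [17, 32, 34, 20, 13, 0]
D(4):
  [0, 15, 17, ∞, 25, 7]
  [∞, 0, 13, ∞, 21, -8]
  [∞, -2, 0, ∞, 8, -10]
  [0, -8, 5, 0, 13, -16]
  [∞, 5, 7, ∞, 0, -3]
  [17, 12, 25, 20, 13, 0]
D(5):
  [0, 15, 17, ∞, 25, 7]
  [∞, 0, 13, ∞, 21, -8]
  [∞, -2, 0, ∞, 8, -10]
  [0, -8, 5, 0, 13, -16]
  [∞, 5, 7, ∞, 0, -3]
  [17, 12, 20, 20, 13, 0]
D(6):
  [0, 15, 17, 27, 20, 7]
  [9, 0, 12, 12, 5, -8]
  [7, -2, 0, 10, 3, -10]
  [0, -8, 4, 0, -3, -16]
  [14, 5, 7, 17, 0, -3]
  [17, 12, 20, 20, 13, 0]
Key observation: every diagonal entry stays at the unit through all rounds, so no improving cycle exists.
Answer: CONVERGES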